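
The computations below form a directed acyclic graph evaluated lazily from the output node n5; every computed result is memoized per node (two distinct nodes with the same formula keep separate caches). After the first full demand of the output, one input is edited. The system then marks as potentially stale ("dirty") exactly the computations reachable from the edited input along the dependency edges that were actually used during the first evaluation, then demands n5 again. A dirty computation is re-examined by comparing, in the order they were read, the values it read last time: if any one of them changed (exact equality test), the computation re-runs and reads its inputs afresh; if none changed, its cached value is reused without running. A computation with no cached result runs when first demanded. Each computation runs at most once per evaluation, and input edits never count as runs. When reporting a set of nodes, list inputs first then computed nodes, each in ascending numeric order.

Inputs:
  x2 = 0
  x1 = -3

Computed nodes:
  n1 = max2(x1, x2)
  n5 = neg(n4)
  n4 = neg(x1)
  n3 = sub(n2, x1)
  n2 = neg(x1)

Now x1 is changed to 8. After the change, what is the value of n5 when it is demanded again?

Demanding n5 again yields 8.

First demand of the output computes:
  n4 = neg(-3) = 3
  n5 = neg(3) = -3

After the edit, cleaning proceeds:
  n4: a read changed (x1 -3->8) — executes, giving -8.
  n5: a read changed (n4 3->-8) — executes, giving 8.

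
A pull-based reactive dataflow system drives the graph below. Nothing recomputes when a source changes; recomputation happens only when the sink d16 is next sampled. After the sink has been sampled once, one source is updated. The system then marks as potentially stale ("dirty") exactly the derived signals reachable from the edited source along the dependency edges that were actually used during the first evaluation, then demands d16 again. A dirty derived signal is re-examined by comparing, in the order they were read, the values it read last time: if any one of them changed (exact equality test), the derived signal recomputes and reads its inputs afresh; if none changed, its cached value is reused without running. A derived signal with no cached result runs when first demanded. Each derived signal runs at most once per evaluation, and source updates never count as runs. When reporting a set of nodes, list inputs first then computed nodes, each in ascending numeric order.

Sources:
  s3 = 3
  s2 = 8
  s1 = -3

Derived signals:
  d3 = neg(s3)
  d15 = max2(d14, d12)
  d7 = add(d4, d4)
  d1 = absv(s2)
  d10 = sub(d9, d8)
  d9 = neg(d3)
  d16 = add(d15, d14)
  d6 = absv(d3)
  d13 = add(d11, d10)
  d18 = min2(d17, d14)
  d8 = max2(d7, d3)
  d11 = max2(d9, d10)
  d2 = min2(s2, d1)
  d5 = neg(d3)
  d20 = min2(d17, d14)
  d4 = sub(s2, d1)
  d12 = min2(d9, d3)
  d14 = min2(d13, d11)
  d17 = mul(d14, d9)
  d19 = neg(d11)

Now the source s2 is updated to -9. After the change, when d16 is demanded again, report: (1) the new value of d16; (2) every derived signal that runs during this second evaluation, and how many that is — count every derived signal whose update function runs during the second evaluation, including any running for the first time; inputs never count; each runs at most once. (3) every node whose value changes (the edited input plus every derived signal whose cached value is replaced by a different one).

New value of d16: 12.
Derived signals that run: d1, d4, d7, d8, d10, d11, d13, d14, d15, d16 — 10 in total.
Values that change: s2, d1, d4, d7, d8, d10, d11, d13, d14, d15, d16.

First evaluation (everything demanded from the output):
  d1 = absv(8) = 8
  d3 = neg(3) = -3
  d4 = sub(8, 8) = 0
  d7 = add(0, 0) = 0
  d8 = max2(0, -3) = 0
  d9 = neg(-3) = 3
  d10 = sub(3, 0) = 3
  d11 = max2(3, 3) = 3
  d12 = min2(3, -3) = -3
  d13 = add(3, 3) = 6
  d14 = min2(6, 3) = 3
  d15 = max2(3, -3) = 3
  d16 = add(3, 3) = 6

Propagation after the edit:
  d1: runs — s2 8->-9; result 9.
  d4: runs — s2 8->-9; d1 8->9; result -18.
  d7: runs — d4 0->-18; d4 0->-18; result -36.
  d8: runs — d7 0->-36; result -3.
  d10: runs — d8 0->-3; result 6.
  d11: runs — d10 3->6; result 6.
  d13: runs — d11 3->6; d10 3->6; result 12.
  d14: runs — d13 6->12; d11 3->6; result 6.
  d15: runs — d14 3->6; result 6.
  d16: runs — d15 3->6; d14 3->6; result 12.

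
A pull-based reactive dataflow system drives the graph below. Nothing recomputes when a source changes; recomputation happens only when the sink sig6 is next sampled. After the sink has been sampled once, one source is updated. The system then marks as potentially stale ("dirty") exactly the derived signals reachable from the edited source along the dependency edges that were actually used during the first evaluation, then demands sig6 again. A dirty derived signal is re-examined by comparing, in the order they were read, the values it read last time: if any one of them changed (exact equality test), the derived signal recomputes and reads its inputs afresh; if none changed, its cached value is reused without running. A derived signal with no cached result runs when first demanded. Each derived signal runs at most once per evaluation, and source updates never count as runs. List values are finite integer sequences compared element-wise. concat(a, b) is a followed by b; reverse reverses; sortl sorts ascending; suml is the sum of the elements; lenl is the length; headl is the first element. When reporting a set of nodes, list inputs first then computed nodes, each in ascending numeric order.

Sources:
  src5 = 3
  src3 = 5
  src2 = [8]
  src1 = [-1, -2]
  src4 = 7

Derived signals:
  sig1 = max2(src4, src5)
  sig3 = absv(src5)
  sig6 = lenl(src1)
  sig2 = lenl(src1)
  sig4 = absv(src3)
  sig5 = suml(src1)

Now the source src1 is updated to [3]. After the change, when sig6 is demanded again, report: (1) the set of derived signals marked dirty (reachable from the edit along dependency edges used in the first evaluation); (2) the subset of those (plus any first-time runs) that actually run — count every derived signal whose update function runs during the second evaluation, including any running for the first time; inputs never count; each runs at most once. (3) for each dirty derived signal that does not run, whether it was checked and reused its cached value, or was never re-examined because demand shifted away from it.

Marked dirty: sig6.
Derived signals that run: sig6 — 1 in total.
Every dirty derived signal ran.

First evaluation (everything demanded from the output):
  sig6 = lenl([-1, -2]) = 2

Propagation after the edit:
  sig6: runs — src1 [-1, -2]->[3]; result 1.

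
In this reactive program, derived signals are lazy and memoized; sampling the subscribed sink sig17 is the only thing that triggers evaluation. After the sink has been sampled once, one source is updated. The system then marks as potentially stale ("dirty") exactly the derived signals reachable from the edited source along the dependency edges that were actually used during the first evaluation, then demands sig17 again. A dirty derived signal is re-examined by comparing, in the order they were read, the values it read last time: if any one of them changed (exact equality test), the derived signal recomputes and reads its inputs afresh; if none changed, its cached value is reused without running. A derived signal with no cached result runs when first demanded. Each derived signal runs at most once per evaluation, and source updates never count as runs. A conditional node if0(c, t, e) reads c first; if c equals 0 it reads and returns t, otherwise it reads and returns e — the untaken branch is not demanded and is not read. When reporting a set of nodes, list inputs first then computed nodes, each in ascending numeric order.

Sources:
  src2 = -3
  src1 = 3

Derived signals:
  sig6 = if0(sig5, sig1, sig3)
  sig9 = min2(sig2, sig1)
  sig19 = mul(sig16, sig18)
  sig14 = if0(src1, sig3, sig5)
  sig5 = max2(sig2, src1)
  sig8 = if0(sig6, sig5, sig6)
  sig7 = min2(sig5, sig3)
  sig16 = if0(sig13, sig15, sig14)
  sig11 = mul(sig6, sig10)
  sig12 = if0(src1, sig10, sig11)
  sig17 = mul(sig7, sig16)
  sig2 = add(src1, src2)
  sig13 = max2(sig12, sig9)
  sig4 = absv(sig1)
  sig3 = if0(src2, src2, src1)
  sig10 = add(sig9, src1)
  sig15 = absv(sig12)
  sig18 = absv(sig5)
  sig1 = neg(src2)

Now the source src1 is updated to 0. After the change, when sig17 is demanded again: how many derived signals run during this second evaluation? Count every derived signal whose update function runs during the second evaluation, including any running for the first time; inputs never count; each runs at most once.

11 derived signals run: sig2, sig3, sig5, sig7, sig9, sig10, sig12, sig13, sig14, sig16, sig17.
Note the branch switch — demand abandons sig6, sig11, which are never re-examined.

First demand of the output computes:
  sig1 = neg(-3) = 3
  sig2 = add(3, -3) = 0
  sig3 = if0(src2=-3 -> else branch src1) = 3
  sig5 = max2(0, 3) = 3
  sig6 = if0(sig5=3 -> else branch sig3) = 3
  sig7 = min2(3, 3) = 3
  sig9 = min2(0, 3) = 0
  sig10 = add(0, 3) = 3
  sig11 = mul(3, 3) = 9
  sig12 = if0(src1=3 -> else branch sig11) = 9
  sig13 = max2(9, 0) = 9
  sig14 = if0(src1=3 -> else branch sig5) = 3
  sig16 = if0(sig13=9 -> else branch sig14) = 3
  sig17 = mul(3, 3) = 9

After the edit, cleaning proceeds:
  sig2: a read changed (src1 3->0) — executes, giving -3.
  sig3: a read changed (src1 3->0) — executes, giving 0.
  sig5: a read changed (sig2 0->-3; src1 3->0) — executes, giving 0.
  sig6: stays stale; no demand reaches it after the flip.
  sig7: a read changed (sig5 3->0; sig3 3->0) — executes, giving 0.
  sig9: a read changed (sig2 0->-3) — executes, giving -3.
  sig10: a read changed (sig9 0->-3; src1 3->0) — executes, giving -3.
  sig11: stays stale; no demand reaches it after the flip.
  sig12: a read changed (src1 3->0) — executes, giving -3.
  sig13: a read changed (sig12 9->-3; sig9 0->-3) — executes, giving -3.
  sig14: a read changed (src1 3->0; sig5 3->0) — executes, giving 0.
  sig16: a read changed (sig13 9->-3; sig14 3->0) — executes, giving 0.
  sig17: a read changed (sig7 3->0; sig16 3->0) — executes, giving 0.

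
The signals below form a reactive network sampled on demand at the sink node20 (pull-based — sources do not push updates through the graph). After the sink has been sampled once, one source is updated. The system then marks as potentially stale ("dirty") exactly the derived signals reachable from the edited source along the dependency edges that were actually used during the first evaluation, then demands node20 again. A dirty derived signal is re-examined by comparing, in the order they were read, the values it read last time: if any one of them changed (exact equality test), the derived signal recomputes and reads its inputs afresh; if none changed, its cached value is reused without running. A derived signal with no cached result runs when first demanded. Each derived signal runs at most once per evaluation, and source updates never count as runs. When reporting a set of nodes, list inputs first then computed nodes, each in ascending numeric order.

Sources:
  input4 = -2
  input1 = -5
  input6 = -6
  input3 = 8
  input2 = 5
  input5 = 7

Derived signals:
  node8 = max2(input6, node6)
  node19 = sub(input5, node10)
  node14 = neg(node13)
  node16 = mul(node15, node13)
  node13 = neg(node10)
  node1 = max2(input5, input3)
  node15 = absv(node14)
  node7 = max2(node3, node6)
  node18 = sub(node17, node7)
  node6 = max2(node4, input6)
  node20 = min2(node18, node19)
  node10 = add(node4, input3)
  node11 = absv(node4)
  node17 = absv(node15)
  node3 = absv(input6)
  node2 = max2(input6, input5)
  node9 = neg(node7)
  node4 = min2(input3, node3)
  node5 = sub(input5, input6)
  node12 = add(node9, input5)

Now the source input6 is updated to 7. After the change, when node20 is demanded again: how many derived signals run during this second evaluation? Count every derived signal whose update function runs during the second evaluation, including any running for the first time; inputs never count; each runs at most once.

Initial pass — values computed on the first demand:
  node3 = absv(-6) = 6
  node4 = min2(8, 6) = 6
  node6 = max2(6, -6) = 6
  node7 = max2(6, 6) = 6
  node10 = add(6, 8) = 14
  node13 = neg(14) = -14
  node14 = neg(-14) = 14
  node15 = absv(14) = 14
  node17 = absv(14) = 14
  node18 = sub(14, 6) = 8
  node19 = sub(7, 14) = -7
  node20 = min2(8, -7) = -7

Second demand — change propagation:
  node3: re-runs because input6 -6->7; new result 7.
  node4: re-runs because node3 6->7; new result 7.
  node6: re-runs because node4 6->7; input6 -6->7; new result 7.
  node7: re-runs because node3 6->7; node6 6->7; new result 7.
  node10: re-runs because node4 6->7; new result 15.
  node13: re-runs because node10 14->15; new result -15.
  node14: re-runs because node13 -14->-15; new result 15.
  node15: re-runs because node14 14->15; new result 15.
  node17: re-runs because node15 14->15; new result 15.
  node18: re-runs because node17 14->15; node7 6->7; new result 8 (unchanged).
  node19: re-runs because node10 14->15; new result -8.
  node20: re-runs because node19 -7->-8; new result -8.

Run set: node3, node4, node6, node7, node10, node13, node14, node15, node17, node18, node19, node20 (12 run).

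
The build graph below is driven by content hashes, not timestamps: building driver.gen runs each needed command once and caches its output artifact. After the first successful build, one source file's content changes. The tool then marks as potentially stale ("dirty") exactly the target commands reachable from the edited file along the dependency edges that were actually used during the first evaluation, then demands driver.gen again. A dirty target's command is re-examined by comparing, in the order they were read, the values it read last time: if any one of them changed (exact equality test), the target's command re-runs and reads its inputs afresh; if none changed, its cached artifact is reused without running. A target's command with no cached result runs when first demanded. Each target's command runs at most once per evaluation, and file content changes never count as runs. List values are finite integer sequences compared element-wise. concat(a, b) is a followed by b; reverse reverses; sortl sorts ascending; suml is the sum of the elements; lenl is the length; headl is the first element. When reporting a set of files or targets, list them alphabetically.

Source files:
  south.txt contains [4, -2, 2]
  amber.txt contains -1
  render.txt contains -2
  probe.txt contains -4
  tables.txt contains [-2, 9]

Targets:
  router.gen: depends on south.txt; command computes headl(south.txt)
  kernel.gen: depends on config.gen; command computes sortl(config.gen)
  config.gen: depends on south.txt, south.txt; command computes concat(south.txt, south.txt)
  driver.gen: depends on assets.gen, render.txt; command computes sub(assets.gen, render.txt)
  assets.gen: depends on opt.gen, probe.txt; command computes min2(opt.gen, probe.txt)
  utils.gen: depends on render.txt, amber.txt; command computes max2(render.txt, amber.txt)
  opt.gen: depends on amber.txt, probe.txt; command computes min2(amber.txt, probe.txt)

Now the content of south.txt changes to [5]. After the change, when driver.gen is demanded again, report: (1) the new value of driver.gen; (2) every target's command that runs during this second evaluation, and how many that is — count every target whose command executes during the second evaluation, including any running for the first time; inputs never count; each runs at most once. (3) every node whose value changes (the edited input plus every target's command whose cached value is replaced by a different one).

Initial pass — values computed on the first demand:
  opt.gen = min2(-1, -4) = -4
  assets.gen = min2(-4, -4) = -4
  driver.gen = sub(-4, -2) = -2

Second demand — change propagation:
  no demanded computation ever read south.txt, so the edit dirties nothing and nothing runs.

The important point: nothing the output needs ever reads south.txt, so the edit is invisible to it.

driver.gen now evaluates to -2.
Run set: none (0 run).
Changed values: south.txt.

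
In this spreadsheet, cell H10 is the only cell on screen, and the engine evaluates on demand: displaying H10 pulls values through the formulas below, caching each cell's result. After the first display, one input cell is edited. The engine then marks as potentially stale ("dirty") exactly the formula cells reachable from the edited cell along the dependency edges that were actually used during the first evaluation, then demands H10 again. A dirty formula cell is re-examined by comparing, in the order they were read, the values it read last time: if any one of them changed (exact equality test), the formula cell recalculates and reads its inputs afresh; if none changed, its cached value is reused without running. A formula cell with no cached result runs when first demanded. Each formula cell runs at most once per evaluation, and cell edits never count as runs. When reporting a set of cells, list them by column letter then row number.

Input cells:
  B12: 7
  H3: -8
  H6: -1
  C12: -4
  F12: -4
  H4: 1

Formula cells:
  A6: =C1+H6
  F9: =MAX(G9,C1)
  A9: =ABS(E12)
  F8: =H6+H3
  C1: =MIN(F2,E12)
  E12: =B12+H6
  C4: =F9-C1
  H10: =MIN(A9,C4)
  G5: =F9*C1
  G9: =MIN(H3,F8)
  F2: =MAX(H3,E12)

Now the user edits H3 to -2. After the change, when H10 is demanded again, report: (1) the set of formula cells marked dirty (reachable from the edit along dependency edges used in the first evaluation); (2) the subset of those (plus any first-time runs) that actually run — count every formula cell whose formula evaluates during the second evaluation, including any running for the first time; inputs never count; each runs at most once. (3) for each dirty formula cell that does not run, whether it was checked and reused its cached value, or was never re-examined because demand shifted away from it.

Dirty set: C1, C4, F2, F8, F9, G9, H10.
Run set: F2, F8, F9, G9 (4 run).
Re-examined without running (cache reused): C1, C4, H10.
The important point: at C1 every value read last time is unchanged, so the dirty flag clears without a run.

Initial pass — values computed on the first demand:
  E12 = 7 + -1 = 6
  A9 = ABS(6) = 6
  F2 = MAX(-8, 6) = 6
  C1 = MIN(6, 6) = 6
  F8 = -1 + -8 = -9
  G9 = MIN(-8, -9) = -9
  F9 = MAX(-9, 6) = 6
  C4 = 6 - 6 = 0
  H10 = MIN(6, 0) = 0

Second demand — change propagation:
  F2: re-runs because H3 -8->-2; new result 6 (unchanged).
  C1: re-examined; everything it read last time is the same (F2 unchanged, E12 unchanged) — cache 6 kept, no run.
  F8: re-runs because H3 -8->-2; new result -3.
  G9: re-runs because H3 -8->-2; F8 -9->-3; new result -3.
  F9: re-runs because G9 -9->-3; new result 6 (unchanged).
  C4: re-examined; everything it read last time is the same (F9 unchanged, C1 unchanged) — cache 0 kept, no run.
  H10: re-examined; everything it read last time is the same (A9 unchanged, C4 unchanged) — cache 0 kept, no run.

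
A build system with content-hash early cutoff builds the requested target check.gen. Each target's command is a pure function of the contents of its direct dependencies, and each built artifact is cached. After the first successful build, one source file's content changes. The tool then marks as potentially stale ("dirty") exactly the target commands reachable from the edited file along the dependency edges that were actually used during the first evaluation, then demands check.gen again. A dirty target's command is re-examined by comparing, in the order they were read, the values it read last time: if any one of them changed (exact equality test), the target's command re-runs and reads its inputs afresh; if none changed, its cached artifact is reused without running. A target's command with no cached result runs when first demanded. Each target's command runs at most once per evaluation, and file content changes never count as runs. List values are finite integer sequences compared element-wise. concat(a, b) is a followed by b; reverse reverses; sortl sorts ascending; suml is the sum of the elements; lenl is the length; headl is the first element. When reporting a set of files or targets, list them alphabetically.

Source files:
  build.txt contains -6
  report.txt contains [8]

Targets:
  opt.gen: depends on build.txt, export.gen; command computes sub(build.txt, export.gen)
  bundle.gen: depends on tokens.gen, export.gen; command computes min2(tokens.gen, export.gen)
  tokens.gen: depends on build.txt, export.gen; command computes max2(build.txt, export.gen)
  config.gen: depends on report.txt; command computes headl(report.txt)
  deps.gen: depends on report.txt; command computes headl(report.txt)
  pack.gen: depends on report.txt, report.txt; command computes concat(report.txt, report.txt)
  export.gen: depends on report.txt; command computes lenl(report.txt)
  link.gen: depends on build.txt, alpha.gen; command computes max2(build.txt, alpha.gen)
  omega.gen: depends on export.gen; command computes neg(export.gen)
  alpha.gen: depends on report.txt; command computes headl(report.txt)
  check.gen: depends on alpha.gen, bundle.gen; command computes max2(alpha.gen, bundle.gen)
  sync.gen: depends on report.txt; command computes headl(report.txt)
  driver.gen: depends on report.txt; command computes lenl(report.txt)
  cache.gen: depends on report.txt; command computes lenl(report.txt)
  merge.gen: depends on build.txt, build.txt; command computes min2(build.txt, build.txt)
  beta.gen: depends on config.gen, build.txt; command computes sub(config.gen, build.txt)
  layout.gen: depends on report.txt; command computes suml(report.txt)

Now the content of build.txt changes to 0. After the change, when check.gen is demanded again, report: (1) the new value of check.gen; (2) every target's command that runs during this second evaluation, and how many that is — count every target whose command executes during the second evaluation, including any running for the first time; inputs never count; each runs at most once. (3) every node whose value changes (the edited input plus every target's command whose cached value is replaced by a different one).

New value of check.gen: 8.
Target commands that run: tokens.gen — 1 in total.
Values that change: build.txt.
Key observation: the change is absorbed at tokens.gen — it re-runs but produces the same value, and the output's value is unchanged.

First evaluation (everything demanded from the output):
  alpha.gen = headl([8]) = 8
  export.gen = lenl([8]) = 1
  tokens.gen = max2(-6, 1) = 1
  bundle.gen = min2(1, 1) = 1
  check.gen = max2(8, 1) = 8

Propagation after the edit:
  tokens.gen: runs — build.txt -6->0; result 1 (same value as before).
  bundle.gen: checked — values it read are unchanged (tokens.gen unchanged, export.gen unchanged); reused cached 1 without running.
  check.gen: checked — values it read are unchanged (alpha.gen unchanged, bundle.gen unchanged); reused cached 8 without running.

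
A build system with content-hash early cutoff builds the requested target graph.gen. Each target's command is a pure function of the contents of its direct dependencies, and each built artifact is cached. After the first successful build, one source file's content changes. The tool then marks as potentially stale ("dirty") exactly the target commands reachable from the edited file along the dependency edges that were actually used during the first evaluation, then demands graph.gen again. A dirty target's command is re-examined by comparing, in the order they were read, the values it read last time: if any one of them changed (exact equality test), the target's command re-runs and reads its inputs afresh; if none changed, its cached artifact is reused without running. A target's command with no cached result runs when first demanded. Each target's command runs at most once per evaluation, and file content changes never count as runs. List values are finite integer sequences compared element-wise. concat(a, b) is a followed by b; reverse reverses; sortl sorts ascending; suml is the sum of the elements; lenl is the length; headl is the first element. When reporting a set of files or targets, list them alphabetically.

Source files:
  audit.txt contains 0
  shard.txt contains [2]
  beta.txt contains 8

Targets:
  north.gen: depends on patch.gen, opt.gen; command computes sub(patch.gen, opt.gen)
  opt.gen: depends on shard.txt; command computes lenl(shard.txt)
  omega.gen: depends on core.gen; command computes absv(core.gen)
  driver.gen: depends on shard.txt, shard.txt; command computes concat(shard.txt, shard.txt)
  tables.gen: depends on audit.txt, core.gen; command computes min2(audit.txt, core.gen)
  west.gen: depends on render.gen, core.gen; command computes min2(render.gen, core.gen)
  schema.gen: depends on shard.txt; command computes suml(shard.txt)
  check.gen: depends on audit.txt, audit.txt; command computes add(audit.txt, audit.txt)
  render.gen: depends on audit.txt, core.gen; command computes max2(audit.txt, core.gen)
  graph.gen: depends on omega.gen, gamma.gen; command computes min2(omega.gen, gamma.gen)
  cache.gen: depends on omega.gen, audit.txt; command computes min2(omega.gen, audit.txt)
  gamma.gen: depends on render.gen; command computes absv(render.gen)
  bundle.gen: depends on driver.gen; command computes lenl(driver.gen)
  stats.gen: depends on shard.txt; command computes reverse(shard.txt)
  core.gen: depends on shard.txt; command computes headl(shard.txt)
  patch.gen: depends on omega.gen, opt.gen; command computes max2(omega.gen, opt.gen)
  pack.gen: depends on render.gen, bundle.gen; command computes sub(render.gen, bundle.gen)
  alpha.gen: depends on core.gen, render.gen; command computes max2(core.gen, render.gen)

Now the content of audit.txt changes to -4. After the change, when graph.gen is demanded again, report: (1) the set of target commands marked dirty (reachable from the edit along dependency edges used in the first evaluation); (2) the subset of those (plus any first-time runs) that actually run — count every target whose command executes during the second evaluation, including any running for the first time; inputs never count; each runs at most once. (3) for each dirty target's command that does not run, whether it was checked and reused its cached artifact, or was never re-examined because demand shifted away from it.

First evaluation (everything demanded from the output):
  core.gen = headl([2]) = 2
  omega.gen = absv(2) = 2
  render.gen = max2(0, 2) = 2
  gamma.gen = absv(2) = 2
  graph.gen = min2(2, 2) = 2

Propagation after the edit:
  render.gen: runs — audit.txt 0->-4; result 2 (same value as before).
  gamma.gen: checked — values it read are unchanged (render.gen unchanged); reused cached 2 without running.
  graph.gen: checked — values it read are unchanged (omega.gen unchanged, gamma.gen unchanged); reused cached 2 without running.

Key observation: the change is absorbed at render.gen — it re-runs but produces the same value, and the output's value is unchanged.

Marked dirty: gamma.gen, graph.gen, render.gen.
Target commands that run: render.gen — 1 in total.
Checked but reused from cache: gamma.gen, graph.gen.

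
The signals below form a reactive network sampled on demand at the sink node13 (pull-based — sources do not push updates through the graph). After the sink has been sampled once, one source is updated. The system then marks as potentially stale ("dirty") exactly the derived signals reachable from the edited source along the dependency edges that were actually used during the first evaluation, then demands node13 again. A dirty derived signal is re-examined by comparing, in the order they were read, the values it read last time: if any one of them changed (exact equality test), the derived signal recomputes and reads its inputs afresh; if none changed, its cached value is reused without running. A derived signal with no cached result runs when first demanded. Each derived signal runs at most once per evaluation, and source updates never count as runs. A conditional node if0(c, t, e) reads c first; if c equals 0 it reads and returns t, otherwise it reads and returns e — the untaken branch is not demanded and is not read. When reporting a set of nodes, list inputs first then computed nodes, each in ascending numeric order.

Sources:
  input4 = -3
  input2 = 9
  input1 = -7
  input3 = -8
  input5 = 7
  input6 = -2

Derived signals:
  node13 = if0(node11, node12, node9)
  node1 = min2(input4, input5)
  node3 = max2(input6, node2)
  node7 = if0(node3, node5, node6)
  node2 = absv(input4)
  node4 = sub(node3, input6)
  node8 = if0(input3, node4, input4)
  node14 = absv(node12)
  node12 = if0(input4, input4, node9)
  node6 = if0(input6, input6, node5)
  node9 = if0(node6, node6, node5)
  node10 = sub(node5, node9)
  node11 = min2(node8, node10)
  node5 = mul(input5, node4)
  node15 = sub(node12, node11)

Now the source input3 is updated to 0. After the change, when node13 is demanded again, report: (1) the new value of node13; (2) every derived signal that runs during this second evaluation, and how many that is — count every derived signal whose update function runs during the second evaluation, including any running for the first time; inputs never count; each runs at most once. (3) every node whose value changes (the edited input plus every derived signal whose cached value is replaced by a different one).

Initial pass — values computed on the first demand:
  node2 = absv(-3) = 3
  node3 = max2(-2, 3) = 3
  node4 = sub(3, -2) = 5
  node5 = mul(7, 5) = 35
  node6 = if0(input6=-2 -> else branch node5) = 35
  node8 = if0(input3=-8 -> else branch input4) = -3
  node9 = if0(node6=35 -> else branch node5) = 35
  node10 = sub(35, 35) = 0
  node11 = min2(-3, 0) = -3
  node13 = if0(node11=-3 -> else branch node9) = 35

Second demand — change propagation:
  node8: re-runs because input3 -8->0; new result 5.
  node11: re-runs because node8 -3->5; new result 0.
  node12: newly demanded (no cache) — executes and yields 35.
  node13: re-runs because node11 -3->0; new result 35 (unchanged).

The important point: the flipped condition pulls in fresh nodes; node12 runs for the first time.

node13 now evaluates to 35.
Run set: node8, node11, node12, node13 (4 run).
Changed values: input3, node8, node11.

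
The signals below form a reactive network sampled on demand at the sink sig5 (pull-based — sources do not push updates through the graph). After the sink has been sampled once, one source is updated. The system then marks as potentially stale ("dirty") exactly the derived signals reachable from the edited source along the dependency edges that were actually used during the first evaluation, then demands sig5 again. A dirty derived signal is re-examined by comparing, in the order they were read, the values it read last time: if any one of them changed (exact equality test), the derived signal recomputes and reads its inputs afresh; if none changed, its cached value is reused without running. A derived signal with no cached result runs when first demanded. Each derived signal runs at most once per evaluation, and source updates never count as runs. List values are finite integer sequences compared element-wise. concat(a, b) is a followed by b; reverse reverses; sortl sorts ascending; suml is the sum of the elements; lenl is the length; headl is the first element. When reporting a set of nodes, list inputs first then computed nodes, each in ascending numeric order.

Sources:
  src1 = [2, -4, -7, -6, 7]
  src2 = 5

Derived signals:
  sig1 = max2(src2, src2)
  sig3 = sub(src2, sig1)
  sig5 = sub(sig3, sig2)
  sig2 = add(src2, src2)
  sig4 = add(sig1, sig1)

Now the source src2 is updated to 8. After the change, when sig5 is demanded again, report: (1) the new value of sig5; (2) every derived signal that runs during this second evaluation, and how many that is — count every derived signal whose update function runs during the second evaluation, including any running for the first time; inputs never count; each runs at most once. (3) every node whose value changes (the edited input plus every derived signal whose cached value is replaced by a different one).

sig5 now evaluates to -16.
Run set: sig1, sig2, sig3, sig5 (4 run).
Changed values: src2, sig1, sig2, sig5.

Initial pass — values computed on the first demand:
  sig1 = max2(5, 5) = 5
  sig2 = add(5, 5) = 10
  sig3 = sub(5, 5) = 0
  sig5 = sub(0, 10) = -10

Second demand — change propagation:
  sig1: re-runs because src2 5->8; src2 5->8; new result 8.
  sig2: re-runs because src2 5->8; src2 5->8; new result 16.
  sig3: re-runs because src2 5->8; sig1 5->8; new result 0 (unchanged).
  sig5: re-runs because sig2 10->16; new result -16.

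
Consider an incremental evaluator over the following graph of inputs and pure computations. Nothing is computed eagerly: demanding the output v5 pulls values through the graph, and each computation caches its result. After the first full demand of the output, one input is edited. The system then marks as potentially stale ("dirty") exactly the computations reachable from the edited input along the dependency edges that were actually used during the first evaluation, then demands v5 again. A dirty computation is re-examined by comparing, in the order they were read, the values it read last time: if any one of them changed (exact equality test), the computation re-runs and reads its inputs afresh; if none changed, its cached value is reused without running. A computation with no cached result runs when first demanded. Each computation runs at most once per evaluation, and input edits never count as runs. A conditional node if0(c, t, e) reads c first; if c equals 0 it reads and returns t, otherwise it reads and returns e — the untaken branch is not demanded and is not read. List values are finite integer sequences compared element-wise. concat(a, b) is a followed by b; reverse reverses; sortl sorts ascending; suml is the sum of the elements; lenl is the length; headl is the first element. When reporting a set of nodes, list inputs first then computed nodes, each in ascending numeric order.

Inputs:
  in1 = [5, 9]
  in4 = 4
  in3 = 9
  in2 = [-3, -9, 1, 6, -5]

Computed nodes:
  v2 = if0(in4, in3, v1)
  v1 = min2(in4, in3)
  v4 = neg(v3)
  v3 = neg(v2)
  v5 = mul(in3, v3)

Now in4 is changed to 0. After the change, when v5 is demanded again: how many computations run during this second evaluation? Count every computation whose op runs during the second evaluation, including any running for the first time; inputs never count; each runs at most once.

Run set: v2, v3, v5 (3 run).
The important point: the flipped condition redirects demand; v1 is left stale, never re-checked.

Initial pass — values computed on the first demand:
  v1 = min2(4, 9) = 4
  v2 = if0(in4=4 -> else branch v1) = 4
  v3 = neg(4) = -4
  v5 = mul(9, -4) = -36

Second demand — change propagation:
  v1: dirty yet unreached — the second evaluation never asks for it.
  v2: re-runs because in4 4->0; new result 9.
  v3: re-runs because v2 4->9; new result -9.
  v5: re-runs because v3 -4->-9; new result -81.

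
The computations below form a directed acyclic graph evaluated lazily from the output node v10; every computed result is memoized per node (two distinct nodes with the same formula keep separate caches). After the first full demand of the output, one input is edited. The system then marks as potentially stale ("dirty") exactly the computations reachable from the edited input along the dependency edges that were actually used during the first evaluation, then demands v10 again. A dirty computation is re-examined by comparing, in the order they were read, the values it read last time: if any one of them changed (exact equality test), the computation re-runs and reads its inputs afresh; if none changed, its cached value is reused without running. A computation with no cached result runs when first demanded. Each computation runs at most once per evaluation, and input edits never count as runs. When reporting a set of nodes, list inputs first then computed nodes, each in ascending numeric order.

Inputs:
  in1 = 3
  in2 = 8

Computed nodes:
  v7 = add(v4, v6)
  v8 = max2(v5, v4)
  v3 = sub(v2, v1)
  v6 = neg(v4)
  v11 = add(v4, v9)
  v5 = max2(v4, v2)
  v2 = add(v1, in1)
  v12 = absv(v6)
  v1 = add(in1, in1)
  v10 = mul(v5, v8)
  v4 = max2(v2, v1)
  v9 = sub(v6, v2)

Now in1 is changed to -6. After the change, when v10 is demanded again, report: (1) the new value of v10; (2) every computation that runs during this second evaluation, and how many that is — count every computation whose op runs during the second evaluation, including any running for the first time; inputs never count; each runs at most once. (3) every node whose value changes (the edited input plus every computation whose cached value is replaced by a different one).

Demanding v10 again yields 144.
6 computations run: v1, v2, v4, v5, v8, v10.
The nodes whose values change: in1, v1, v2, v4, v5, v8, v10.

First demand of the output computes:
  v1 = add(3, 3) = 6
  v2 = add(6, 3) = 9
  v4 = max2(9, 6) = 9
  v5 = max2(9, 9) = 9
  v8 = max2(9, 9) = 9
  v10 = mul(9, 9) = 81

After the edit, cleaning proceeds:
  v1: a read changed (in1 3->-6; in1 3->-6) — executes, giving -12.
  v2: a read changed (v1 6->-12; in1 3->-6) — executes, giving -18.
  v4: a read changed (v2 9->-18; v1 6->-12) — executes, giving -12.
  v5: a read changed (v4 9->-12; v2 9->-18) — executes, giving -12.
  v8: a read changed (v5 9->-12; v4 9->-12) — executes, giving -12.
  v10: a read changed (v5 9->-12; v8 9->-12) — executes, giving 144.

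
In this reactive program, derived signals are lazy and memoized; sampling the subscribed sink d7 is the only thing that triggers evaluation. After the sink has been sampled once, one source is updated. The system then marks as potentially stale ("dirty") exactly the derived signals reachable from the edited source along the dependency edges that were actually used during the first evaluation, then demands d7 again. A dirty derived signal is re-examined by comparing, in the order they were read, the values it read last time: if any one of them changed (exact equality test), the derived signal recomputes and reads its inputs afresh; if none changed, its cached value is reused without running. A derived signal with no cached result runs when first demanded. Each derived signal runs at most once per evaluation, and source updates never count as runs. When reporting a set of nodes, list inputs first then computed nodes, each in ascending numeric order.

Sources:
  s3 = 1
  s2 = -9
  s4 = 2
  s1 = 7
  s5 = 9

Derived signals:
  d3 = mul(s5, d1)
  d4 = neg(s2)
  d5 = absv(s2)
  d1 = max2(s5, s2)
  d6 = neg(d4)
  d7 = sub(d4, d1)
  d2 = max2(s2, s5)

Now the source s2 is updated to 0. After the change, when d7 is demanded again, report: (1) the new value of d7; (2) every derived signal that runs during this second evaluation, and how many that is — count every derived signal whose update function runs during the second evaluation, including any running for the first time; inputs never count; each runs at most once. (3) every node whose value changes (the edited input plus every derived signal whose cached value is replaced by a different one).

First demand of the output computes:
  d1 = max2(9, -9) = 9
  d4 = neg(-9) = 9
  d7 = sub(9, 9) = 0

After the edit, cleaning proceeds:
  d1: a read changed (s2 -9->0) — executes, giving 9 — identical to its old value.
  d4: a read changed (s2 -9->0) — executes, giving 0.
  d7: a read changed (d4 9->0) — executes, giving -9.

Demanding d7 again yields -9.
3 derived signals run: d1, d4, d7.
The nodes whose values change: s2, d4, d7.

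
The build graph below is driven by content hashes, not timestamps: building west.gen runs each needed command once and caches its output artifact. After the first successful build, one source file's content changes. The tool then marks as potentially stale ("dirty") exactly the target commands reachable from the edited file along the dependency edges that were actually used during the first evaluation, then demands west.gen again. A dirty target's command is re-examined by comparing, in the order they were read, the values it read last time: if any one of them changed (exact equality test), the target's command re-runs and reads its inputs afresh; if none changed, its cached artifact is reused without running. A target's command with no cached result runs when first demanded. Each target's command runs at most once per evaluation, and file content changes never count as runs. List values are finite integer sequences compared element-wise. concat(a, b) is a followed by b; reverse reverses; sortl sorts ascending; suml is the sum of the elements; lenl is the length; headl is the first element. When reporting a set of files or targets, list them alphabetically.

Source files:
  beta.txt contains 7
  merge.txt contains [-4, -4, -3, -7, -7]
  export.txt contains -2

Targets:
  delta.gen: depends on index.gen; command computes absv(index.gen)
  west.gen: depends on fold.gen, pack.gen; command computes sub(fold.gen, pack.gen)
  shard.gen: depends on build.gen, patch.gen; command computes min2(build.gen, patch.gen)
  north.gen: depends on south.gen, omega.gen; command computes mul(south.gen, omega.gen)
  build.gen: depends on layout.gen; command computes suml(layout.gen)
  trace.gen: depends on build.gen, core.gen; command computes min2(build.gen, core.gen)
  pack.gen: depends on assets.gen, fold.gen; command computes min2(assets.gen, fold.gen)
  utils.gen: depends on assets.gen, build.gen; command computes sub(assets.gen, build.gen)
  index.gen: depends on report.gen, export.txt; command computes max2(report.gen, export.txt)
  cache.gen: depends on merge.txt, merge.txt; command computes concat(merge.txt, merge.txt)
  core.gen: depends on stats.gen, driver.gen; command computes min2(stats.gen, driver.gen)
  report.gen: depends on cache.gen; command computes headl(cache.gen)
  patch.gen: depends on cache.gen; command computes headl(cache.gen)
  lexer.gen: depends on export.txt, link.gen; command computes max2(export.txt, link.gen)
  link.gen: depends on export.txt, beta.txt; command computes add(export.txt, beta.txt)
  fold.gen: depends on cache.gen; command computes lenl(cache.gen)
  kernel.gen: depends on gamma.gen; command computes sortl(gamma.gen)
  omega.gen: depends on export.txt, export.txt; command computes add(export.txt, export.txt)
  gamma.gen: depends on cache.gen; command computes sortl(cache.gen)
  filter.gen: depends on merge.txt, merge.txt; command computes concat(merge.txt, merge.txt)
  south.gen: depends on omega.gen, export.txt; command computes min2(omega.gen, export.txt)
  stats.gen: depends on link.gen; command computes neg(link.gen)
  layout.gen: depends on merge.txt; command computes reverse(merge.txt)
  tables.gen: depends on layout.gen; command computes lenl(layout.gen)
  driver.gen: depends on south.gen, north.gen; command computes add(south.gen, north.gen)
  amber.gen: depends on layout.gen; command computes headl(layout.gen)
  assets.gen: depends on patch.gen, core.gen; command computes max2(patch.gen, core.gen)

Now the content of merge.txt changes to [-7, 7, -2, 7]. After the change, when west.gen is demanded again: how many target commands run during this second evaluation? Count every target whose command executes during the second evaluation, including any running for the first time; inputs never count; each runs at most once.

Initial pass — values computed on the first demand:
  cache.gen = concat([-4, -4, -3, -7, -7], [-4, -4, -3, -7, -7]) = [-4, -4, -3, -7, -7, -4, -4, -3, -7, -7]
  fold.gen = lenl([-4, -4, -3, -7, -7, -4, -4, -3, -7, -7]) = 10
  link.gen = add(-2, 7) = 5
  omega.gen = add(-2, -2) = -4
  patch.gen = headl([-4, -4, -3, -7, -7, -4, -4, -3, -7, -7]) = -4
  south.gen = min2(-4, -2) = -4
  north.gen = mul(-4, -4) = 16
  driver.gen = add(-4, 16) = 12
  stats.gen = neg(5) = -5
  core.gen = min2(-5, 12) = -5
  assets.gen = max2(-4, -5) = -4
  pack.gen = min2(-4, 10) = -4
  west.gen = sub(10, -4) = 14

Second demand — change propagation:
  cache.gen: re-runs because merge.txt [-4, -4, -3, -7, -7]->[-7, 7, -2, 7]; merge.txt [-4, -4, -3, -7, -7]->[-7, 7, -2, 7]; new result [-7, 7, -2, 7, -7, 7, -2, 7].
  fold.gen: re-runs because cache.gen [-4, -4, -3, -7, -7, -4, -4, -3, -7, -7]->[-7, 7, -2, 7, -7, 7, -2, 7]; new result 8.
  patch.gen: re-runs because cache.gen [-4, -4, -3, -7, -7, -4, -4, -3, -7, -7]->[-7, 7, -2, 7, -7, 7, -2, 7]; new result -7.
  assets.gen: re-runs because patch.gen -4->-7; new result -5.
  pack.gen: re-runs because assets.gen -4->-5; fold.gen 10->8; new result -5.
  west.gen: re-runs because fold.gen 10->8; pack.gen -4->-5; new result 13.

Run set: assets.gen, cache.gen, fold.gen, pack.gen, patch.gen, west.gen (6 run).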